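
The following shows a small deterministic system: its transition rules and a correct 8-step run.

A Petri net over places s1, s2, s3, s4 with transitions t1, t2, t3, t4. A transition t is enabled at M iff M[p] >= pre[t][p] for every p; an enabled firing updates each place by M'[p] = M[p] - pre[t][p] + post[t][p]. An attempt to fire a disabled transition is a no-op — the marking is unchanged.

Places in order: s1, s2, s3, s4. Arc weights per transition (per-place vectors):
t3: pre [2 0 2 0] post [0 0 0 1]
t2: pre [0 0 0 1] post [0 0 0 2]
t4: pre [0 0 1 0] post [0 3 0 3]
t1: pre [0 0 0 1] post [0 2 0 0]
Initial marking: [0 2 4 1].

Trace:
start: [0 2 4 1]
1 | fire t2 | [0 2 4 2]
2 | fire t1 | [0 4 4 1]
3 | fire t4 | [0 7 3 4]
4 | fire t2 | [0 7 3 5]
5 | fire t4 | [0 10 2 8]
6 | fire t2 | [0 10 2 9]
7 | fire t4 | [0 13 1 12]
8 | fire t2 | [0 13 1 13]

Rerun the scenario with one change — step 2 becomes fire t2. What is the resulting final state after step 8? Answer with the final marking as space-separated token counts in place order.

0 11 1 15

(re-executing from step 2 with the substitution; state before step 2: [0 2 4 2])
2 | fire t2 | [0 2 4 3]
3 | fire t4 | [0 5 3 6]
4 | fire t2 | [0 5 3 7]
5 | fire t4 | [0 8 2 10]
6 | fire t2 | [0 8 2 11]
7 | fire t4 | [0 11 1 14]
8 | fire t2 | [0 11 1 15]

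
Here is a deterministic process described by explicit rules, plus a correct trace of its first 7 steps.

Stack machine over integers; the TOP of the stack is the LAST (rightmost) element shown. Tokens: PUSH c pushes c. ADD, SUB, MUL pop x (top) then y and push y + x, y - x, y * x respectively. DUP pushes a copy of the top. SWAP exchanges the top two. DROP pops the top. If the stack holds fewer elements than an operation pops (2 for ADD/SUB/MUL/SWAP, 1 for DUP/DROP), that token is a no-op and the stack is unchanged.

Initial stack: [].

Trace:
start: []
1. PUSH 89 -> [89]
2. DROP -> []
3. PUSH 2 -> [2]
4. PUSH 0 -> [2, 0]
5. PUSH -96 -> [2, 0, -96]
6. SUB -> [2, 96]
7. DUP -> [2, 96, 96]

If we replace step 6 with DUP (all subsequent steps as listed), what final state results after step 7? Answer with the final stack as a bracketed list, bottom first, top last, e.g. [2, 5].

[2, 0, -96, -96, -96]

(re-executing from step 6 with the substitution; state before step 6: [2, 0, -96])
6. DUP -> [2, 0, -96, -96]
7. DUP -> [2, 0, -96, -96, -96]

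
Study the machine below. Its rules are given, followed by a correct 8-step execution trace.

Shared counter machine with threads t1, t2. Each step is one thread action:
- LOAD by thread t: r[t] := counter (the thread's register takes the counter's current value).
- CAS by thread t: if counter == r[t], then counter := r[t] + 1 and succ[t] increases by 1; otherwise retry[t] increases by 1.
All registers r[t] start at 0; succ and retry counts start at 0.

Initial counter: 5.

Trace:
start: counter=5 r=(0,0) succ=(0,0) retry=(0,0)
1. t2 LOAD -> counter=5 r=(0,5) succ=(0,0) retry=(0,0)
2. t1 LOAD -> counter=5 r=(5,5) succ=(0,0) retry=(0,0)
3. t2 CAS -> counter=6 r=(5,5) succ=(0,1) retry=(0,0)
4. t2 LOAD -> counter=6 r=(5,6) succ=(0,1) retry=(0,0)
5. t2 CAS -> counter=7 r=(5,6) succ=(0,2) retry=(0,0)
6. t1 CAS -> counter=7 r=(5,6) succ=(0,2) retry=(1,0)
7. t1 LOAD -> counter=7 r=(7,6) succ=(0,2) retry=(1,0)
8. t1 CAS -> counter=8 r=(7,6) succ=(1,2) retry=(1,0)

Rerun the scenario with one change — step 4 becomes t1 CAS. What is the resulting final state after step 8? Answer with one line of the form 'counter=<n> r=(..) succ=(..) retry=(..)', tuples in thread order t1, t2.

(re-executing from step 4 with the substitution; state before step 4: counter=6 r=(5,5) succ=(0,1) retry=(0,0))
4. t1 CAS -> counter=6 r=(5,5) succ=(0,1) retry=(1,0)
5. t2 CAS -> counter=6 r=(5,5) succ=(0,1) retry=(1,1)
6. t1 CAS -> counter=6 r=(5,5) succ=(0,1) retry=(2,1)
7. t1 LOAD -> counter=6 r=(6,5) succ=(0,1) retry=(2,1)
8. t1 CAS -> counter=7 r=(6,5) succ=(1,1) retry=(2,1)

counter=7 r=(6,5) succ=(1,1) retry=(2,1)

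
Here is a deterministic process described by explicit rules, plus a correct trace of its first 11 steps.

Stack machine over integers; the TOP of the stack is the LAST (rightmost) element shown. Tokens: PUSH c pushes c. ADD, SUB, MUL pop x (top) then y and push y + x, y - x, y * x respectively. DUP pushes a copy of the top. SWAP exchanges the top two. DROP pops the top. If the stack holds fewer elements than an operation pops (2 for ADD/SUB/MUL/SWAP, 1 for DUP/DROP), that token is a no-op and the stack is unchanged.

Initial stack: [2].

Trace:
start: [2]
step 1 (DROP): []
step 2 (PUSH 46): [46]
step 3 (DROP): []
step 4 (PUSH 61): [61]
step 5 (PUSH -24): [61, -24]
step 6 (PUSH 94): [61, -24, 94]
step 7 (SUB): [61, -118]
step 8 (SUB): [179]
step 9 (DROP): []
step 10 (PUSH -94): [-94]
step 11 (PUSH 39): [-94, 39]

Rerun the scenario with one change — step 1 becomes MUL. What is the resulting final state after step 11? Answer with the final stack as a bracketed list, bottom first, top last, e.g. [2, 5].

(re-executing from step 1 with the substitution; state before step 1: [2])
step 1 (MUL): [2]
step 2 (PUSH 46): [2, 46]
step 3 (DROP): [2]
step 4 (PUSH 61): [2, 61]
step 5 (PUSH -24): [2, 61, -24]
step 6 (PUSH 94): [2, 61, -24, 94]
step 7 (SUB): [2, 61, -118]
step 8 (SUB): [2, 179]
step 9 (DROP): [2]
step 10 (PUSH -94): [2, -94]
step 11 (PUSH 39): [2, -94, 39]

[2, -94, 39]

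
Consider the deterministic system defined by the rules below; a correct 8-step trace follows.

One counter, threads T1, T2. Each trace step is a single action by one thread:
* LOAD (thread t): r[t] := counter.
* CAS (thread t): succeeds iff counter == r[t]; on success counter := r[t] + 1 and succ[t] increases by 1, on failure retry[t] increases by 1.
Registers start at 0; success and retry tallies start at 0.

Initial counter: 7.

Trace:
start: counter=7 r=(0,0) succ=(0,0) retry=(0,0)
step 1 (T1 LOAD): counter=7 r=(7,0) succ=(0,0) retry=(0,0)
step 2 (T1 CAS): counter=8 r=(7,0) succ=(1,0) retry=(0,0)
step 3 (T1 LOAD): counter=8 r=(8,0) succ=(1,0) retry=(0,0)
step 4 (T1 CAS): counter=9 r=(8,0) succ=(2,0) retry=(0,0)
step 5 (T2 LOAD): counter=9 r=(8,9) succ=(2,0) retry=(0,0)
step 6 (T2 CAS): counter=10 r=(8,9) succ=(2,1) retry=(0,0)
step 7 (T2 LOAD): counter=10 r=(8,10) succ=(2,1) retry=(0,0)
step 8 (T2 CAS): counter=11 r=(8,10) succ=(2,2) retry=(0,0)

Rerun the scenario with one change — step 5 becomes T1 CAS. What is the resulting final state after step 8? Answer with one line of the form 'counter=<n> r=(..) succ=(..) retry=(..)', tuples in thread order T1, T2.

counter=10 r=(8,9) succ=(2,1) retry=(1,1)

(re-executing from step 5 with the substitution; state before step 5: counter=9 r=(8,0) succ=(2,0) retry=(0,0))
step 5 (T1 CAS): counter=9 r=(8,0) succ=(2,0) retry=(1,0)
step 6 (T2 CAS): counter=9 r=(8,0) succ=(2,0) retry=(1,1)
step 7 (T2 LOAD): counter=9 r=(8,9) succ=(2,0) retry=(1,1)
step 8 (T2 CAS): counter=10 r=(8,9) succ=(2,1) retry=(1,1)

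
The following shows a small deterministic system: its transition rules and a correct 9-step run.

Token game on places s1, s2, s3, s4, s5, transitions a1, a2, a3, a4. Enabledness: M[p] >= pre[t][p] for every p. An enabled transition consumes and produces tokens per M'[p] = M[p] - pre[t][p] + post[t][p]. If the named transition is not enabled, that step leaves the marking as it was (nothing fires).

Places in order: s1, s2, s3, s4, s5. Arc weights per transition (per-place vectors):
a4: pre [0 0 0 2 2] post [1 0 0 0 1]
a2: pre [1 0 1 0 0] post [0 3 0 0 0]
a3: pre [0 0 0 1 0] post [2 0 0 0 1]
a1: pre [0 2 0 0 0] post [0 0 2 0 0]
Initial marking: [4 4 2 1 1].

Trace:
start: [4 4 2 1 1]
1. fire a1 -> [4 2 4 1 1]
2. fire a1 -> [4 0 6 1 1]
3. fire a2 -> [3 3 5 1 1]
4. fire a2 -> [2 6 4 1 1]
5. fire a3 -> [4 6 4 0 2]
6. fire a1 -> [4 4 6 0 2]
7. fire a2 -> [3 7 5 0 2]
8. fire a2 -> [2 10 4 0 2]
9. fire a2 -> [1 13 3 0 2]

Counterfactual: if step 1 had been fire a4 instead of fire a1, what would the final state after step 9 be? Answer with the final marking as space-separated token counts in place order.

1 15 1 0 2

(re-executing from step 1 with the substitution; state before step 1: [4 4 2 1 1])
1. fire a4 -> [4 4 2 1 1]
2. fire a1 -> [4 2 4 1 1]
3. fire a2 -> [3 5 3 1 1]
4. fire a2 -> [2 8 2 1 1]
5. fire a3 -> [4 8 2 0 2]
6. fire a1 -> [4 6 4 0 2]
7. fire a2 -> [3 9 3 0 2]
8. fire a2 -> [2 12 2 0 2]
9. fire a2 -> [1 15 1 0 2]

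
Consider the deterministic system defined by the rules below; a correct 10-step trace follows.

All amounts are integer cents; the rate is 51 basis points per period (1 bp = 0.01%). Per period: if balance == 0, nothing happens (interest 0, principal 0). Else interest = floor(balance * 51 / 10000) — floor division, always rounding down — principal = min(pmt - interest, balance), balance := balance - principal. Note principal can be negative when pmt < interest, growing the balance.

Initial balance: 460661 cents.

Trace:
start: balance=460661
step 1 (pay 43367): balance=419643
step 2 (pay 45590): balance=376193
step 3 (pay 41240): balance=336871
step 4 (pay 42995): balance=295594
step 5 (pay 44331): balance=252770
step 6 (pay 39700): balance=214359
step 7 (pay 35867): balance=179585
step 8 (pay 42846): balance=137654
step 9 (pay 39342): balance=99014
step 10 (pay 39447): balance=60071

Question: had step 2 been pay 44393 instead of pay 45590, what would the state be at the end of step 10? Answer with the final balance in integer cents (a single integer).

61318

(re-executing from step 2 with the substitution; state before step 2: balance=419643)
step 2 (pay 44393): balance=377390
step 3 (pay 41240): balance=338074
step 4 (pay 42995): balance=296803
step 5 (pay 44331): balance=253985
step 6 (pay 39700): balance=215580
step 7 (pay 35867): balance=180812
step 8 (pay 42846): balance=138888
step 9 (pay 39342): balance=100254
step 10 (pay 39447): balance=61318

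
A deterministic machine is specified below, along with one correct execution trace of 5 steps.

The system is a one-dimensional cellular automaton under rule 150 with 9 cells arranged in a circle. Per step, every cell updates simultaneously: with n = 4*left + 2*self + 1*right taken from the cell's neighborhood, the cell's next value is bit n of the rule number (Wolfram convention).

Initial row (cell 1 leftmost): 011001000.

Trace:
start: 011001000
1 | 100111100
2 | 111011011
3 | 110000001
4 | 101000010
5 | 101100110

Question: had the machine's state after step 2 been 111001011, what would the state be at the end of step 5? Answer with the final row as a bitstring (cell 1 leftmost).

state after step 2 := 111001011
3 | 110111001
4 | 100010110
5 | 110110000

110110000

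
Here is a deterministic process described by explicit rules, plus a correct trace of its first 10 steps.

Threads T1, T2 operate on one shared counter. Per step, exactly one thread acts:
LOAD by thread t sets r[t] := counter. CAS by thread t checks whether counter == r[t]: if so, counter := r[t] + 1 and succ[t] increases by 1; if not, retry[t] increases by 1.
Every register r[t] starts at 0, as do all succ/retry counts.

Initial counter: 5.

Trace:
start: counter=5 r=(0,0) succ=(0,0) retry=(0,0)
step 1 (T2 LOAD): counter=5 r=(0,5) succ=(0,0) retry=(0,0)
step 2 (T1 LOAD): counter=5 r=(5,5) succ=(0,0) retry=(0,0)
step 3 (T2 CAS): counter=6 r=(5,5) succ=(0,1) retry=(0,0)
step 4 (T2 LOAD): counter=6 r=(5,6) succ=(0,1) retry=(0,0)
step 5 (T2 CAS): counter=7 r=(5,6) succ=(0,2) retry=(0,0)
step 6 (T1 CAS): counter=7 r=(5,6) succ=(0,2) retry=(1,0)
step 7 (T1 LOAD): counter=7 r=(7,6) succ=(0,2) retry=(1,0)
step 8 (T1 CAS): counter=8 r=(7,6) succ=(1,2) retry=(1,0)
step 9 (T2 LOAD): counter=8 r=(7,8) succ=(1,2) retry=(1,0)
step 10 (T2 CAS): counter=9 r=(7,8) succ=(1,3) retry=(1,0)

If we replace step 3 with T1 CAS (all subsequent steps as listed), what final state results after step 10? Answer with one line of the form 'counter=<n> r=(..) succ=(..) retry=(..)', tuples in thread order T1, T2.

counter=9 r=(7,8) succ=(2,2) retry=(1,0)

(re-executing from step 3 with the substitution; state before step 3: counter=5 r=(5,5) succ=(0,0) retry=(0,0))
step 3 (T1 CAS): counter=6 r=(5,5) succ=(1,0) retry=(0,0)
step 4 (T2 LOAD): counter=6 r=(5,6) succ=(1,0) retry=(0,0)
step 5 (T2 CAS): counter=7 r=(5,6) succ=(1,1) retry=(0,0)
step 6 (T1 CAS): counter=7 r=(5,6) succ=(1,1) retry=(1,0)
step 7 (T1 LOAD): counter=7 r=(7,6) succ=(1,1) retry=(1,0)
step 8 (T1 CAS): counter=8 r=(7,6) succ=(2,1) retry=(1,0)
step 9 (T2 LOAD): counter=8 r=(7,8) succ=(2,1) retry=(1,0)
step 10 (T2 CAS): counter=9 r=(7,8) succ=(2,2) retry=(1,0)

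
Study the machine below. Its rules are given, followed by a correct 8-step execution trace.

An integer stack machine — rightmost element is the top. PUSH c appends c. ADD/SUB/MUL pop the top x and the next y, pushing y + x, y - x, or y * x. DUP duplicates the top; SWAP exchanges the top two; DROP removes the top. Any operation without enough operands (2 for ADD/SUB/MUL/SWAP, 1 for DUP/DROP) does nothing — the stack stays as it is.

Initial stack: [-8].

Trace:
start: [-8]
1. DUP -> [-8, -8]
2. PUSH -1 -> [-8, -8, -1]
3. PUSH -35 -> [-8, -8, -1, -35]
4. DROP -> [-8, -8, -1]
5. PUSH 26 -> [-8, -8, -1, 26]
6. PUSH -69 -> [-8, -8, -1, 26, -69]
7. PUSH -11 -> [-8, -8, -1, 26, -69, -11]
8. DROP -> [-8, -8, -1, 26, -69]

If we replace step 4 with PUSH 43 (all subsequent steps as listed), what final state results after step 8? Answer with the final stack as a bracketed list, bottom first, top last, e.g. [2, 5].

(re-executing from step 4 with the substitution; state before step 4: [-8, -8, -1, -35])
4. PUSH 43 -> [-8, -8, -1, -35, 43]
5. PUSH 26 -> [-8, -8, -1, -35, 43, 26]
6. PUSH -69 -> [-8, -8, -1, -35, 43, 26, -69]
7. PUSH -11 -> [-8, -8, -1, -35, 43, 26, -69, -11]
8. DROP -> [-8, -8, -1, -35, 43, 26, -69]

[-8, -8, -1, -35, 43, 26, -69]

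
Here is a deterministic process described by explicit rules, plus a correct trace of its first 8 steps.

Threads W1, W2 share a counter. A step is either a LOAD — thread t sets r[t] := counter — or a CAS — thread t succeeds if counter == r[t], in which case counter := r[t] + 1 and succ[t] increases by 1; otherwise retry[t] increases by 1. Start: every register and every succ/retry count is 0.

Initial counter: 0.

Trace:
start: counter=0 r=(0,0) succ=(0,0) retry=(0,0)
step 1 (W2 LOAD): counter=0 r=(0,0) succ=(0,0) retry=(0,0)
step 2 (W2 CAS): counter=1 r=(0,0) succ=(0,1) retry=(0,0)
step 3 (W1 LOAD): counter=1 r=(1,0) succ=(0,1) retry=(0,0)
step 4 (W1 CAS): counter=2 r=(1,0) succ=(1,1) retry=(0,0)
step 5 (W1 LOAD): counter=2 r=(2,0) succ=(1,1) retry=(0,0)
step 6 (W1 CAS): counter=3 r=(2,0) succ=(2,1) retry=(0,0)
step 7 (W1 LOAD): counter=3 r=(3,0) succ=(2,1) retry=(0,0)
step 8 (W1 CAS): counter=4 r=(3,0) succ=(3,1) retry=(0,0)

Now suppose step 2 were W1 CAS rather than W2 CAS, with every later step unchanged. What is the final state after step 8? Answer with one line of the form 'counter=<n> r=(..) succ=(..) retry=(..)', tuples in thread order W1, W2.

(re-executing from step 2 with the substitution; state before step 2: counter=0 r=(0,0) succ=(0,0) retry=(0,0))
step 2 (W1 CAS): counter=1 r=(0,0) succ=(1,0) retry=(0,0)
step 3 (W1 LOAD): counter=1 r=(1,0) succ=(1,0) retry=(0,0)
step 4 (W1 CAS): counter=2 r=(1,0) succ=(2,0) retry=(0,0)
step 5 (W1 LOAD): counter=2 r=(2,0) succ=(2,0) retry=(0,0)
step 6 (W1 CAS): counter=3 r=(2,0) succ=(3,0) retry=(0,0)
step 7 (W1 LOAD): counter=3 r=(3,0) succ=(3,0) retry=(0,0)
step 8 (W1 CAS): counter=4 r=(3,0) succ=(4,0) retry=(0,0)

counter=4 r=(3,0) succ=(4,0) retry=(0,0)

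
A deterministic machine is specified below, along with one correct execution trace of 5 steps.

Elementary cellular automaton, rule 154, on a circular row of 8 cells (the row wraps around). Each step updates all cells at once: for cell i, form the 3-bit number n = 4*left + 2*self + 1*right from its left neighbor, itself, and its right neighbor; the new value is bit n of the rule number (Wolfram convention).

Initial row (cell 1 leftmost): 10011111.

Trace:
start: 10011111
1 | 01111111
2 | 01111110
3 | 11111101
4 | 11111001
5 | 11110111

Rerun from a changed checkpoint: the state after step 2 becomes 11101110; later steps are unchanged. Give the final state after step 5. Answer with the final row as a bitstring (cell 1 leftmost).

state after step 2 := 11101110
3 | 11001100
4 | 10111011
5 | 00110011

00110011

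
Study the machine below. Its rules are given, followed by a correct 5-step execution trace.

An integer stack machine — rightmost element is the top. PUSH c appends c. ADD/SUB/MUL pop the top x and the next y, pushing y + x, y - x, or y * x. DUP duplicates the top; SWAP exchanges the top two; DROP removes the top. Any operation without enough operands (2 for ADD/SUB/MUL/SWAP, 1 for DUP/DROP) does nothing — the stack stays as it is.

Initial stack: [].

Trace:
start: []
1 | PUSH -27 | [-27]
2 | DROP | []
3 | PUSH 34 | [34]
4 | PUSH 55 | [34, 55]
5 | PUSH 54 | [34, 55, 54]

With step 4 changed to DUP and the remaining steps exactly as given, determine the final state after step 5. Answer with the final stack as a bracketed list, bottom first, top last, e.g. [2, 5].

(re-executing from step 4 with the substitution; state before step 4: [34])
4 | DUP | [34, 34]
5 | PUSH 54 | [34, 34, 54]

[34, 34, 54]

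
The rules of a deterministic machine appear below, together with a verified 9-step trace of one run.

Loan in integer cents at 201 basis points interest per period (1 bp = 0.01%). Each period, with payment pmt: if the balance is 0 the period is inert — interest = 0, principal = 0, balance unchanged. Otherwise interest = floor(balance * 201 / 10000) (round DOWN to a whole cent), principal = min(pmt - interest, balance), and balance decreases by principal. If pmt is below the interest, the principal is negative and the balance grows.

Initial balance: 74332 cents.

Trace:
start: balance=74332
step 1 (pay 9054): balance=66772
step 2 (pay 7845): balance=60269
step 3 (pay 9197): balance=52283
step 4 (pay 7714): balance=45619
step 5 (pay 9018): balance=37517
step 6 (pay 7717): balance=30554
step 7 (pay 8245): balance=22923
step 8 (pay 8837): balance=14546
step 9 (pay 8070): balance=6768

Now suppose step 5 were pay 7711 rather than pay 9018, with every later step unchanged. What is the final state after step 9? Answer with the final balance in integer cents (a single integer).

8183

(re-executing from step 5 with the substitution; state before step 5: balance=45619)
step 5 (pay 7711): balance=38824
step 6 (pay 7717): balance=31887
step 7 (pay 8245): balance=24282
step 8 (pay 8837): balance=15933
step 9 (pay 8070): balance=8183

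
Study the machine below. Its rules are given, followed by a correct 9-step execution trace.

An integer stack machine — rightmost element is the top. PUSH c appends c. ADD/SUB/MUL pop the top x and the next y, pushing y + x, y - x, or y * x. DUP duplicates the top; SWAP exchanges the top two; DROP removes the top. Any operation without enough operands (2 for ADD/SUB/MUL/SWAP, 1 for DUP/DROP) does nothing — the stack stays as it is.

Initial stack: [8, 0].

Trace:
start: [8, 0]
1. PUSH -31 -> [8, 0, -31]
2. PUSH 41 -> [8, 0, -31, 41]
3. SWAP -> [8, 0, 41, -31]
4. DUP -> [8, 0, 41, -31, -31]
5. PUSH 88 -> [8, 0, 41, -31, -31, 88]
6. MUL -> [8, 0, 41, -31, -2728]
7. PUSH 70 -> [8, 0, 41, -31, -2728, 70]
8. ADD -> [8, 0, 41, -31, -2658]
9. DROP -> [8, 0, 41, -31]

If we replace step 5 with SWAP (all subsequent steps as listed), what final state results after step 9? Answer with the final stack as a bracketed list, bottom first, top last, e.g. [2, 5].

[8, 0, 41]

(re-executing from step 5 with the substitution; state before step 5: [8, 0, 41, -31, -31])
5. SWAP -> [8, 0, 41, -31, -31]
6. MUL -> [8, 0, 41, 961]
7. PUSH 70 -> [8, 0, 41, 961, 70]
8. ADD -> [8, 0, 41, 1031]
9. DROP -> [8, 0, 41]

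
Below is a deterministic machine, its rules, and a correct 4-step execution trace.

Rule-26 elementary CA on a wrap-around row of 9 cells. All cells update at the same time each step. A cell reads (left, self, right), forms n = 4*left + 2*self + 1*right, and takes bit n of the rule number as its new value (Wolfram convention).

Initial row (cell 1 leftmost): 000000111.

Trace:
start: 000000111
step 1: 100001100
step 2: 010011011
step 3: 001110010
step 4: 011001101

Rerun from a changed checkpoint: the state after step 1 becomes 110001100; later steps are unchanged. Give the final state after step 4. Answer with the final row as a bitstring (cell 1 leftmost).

000101101

state after step 1 := 110001100
step 2: 101011011
step 3: 000010010
step 4: 000101101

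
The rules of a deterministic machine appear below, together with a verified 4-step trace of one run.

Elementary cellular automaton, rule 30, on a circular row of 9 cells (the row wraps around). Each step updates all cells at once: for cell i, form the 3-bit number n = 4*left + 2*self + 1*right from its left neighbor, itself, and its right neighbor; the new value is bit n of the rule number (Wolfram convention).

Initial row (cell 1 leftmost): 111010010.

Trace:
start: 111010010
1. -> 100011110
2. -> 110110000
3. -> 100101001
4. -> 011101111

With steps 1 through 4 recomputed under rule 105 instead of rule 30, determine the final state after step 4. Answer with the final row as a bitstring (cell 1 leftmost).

(re-executing steps 1..4 under rule 105; state before step 1: 111010010)
1. -> 101100001
2. -> 111101101
3. -> 000111111
4. -> 010100001

010100001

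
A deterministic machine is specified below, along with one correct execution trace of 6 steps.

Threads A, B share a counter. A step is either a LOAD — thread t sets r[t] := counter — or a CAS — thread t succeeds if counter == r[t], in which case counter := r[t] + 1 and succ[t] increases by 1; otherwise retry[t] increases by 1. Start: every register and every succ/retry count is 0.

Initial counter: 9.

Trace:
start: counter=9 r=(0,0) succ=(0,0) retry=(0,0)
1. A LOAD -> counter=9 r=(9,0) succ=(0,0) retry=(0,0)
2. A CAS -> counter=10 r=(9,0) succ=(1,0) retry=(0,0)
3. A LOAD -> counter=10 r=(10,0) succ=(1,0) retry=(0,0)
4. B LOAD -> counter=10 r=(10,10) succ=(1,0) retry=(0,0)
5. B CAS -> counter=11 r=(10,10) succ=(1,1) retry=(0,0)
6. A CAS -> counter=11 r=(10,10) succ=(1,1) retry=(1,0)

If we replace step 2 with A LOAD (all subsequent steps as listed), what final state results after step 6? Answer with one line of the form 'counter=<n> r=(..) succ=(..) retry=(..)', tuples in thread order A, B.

(re-executing from step 2 with the substitution; state before step 2: counter=9 r=(9,0) succ=(0,0) retry=(0,0))
2. A LOAD -> counter=9 r=(9,0) succ=(0,0) retry=(0,0)
3. A LOAD -> counter=9 r=(9,0) succ=(0,0) retry=(0,0)
4. B LOAD -> counter=9 r=(9,9) succ=(0,0) retry=(0,0)
5. B CAS -> counter=10 r=(9,9) succ=(0,1) retry=(0,0)
6. A CAS -> counter=10 r=(9,9) succ=(0,1) retry=(1,0)

counter=10 r=(9,9) succ=(0,1) retry=(1,0)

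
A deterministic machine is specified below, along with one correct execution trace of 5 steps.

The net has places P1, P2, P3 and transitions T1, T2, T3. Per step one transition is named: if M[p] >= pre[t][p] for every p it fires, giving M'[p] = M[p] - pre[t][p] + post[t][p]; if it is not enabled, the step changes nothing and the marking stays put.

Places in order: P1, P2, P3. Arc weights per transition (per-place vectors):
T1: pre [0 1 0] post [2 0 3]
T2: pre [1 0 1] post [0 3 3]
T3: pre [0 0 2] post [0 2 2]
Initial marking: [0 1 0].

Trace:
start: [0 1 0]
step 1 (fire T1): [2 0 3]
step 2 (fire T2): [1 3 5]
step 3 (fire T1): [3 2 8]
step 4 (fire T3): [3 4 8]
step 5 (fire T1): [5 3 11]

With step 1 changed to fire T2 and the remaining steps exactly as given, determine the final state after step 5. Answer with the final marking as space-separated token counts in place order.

4 1 6

(re-executing from step 1 with the substitution; state before step 1: [0 1 0])
step 1 (fire T2): [0 1 0]
step 2 (fire T2): [0 1 0]
step 3 (fire T1): [2 0 3]
step 4 (fire T3): [2 2 3]
step 5 (fire T1): [4 1 6]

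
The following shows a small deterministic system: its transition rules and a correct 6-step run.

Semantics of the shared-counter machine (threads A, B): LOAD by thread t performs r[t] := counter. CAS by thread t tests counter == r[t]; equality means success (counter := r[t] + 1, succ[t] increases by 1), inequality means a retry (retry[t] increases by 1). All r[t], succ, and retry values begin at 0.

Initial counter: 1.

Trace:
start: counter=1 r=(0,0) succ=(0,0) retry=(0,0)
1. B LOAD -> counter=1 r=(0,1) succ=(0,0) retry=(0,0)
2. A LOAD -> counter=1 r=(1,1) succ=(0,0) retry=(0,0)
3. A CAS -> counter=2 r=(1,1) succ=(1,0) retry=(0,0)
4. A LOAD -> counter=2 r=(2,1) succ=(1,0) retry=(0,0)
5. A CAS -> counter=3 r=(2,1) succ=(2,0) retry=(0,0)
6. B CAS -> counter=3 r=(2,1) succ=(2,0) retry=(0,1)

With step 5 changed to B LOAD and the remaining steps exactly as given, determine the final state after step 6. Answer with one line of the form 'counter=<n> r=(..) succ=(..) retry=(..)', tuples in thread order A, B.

(re-executing from step 5 with the substitution; state before step 5: counter=2 r=(2,1) succ=(1,0) retry=(0,0))
5. B LOAD -> counter=2 r=(2,2) succ=(1,0) retry=(0,0)
6. B CAS -> counter=3 r=(2,2) succ=(1,1) retry=(0,0)

counter=3 r=(2,2) succ=(1,1) retry=(0,0)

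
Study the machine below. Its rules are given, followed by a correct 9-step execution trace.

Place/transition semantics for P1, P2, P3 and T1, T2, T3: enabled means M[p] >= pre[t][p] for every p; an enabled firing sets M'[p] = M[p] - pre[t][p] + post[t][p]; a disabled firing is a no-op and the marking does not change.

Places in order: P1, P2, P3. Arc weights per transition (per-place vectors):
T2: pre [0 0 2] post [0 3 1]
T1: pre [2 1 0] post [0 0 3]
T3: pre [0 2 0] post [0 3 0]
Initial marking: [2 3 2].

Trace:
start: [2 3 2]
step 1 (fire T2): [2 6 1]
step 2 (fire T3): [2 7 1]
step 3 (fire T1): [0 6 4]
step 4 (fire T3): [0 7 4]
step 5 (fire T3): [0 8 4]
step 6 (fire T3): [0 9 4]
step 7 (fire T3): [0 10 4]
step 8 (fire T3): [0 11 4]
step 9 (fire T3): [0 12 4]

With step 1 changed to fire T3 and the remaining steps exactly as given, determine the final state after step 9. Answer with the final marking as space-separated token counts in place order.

0 10 5

(re-executing from step 1 with the substitution; state before step 1: [2 3 2])
step 1 (fire T3): [2 4 2]
step 2 (fire T3): [2 5 2]
step 3 (fire T1): [0 4 5]
step 4 (fire T3): [0 5 5]
step 5 (fire T3): [0 6 5]
step 6 (fire T3): [0 7 5]
step 7 (fire T3): [0 8 5]
step 8 (fire T3): [0 9 5]
step 9 (fire T3): [0 10 5]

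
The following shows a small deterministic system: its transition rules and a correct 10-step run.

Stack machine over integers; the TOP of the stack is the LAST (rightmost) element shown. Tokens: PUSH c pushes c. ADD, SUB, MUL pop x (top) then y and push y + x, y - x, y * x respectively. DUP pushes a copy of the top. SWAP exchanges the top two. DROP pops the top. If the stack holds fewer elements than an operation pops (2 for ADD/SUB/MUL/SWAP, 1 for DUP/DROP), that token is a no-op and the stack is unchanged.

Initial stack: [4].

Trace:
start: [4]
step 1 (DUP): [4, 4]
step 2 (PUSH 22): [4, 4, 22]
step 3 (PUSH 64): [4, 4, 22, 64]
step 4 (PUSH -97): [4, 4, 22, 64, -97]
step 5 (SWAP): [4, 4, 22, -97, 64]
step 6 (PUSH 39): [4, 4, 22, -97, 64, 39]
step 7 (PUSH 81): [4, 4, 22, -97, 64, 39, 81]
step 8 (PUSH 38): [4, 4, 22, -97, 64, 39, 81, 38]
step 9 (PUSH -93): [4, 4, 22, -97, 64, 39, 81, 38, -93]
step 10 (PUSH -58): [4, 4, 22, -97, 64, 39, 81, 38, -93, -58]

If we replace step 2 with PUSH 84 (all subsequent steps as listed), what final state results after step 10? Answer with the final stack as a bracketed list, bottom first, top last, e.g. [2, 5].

(re-executing from step 2 with the substitution; state before step 2: [4, 4])
step 2 (PUSH 84): [4, 4, 84]
step 3 (PUSH 64): [4, 4, 84, 64]
step 4 (PUSH -97): [4, 4, 84, 64, -97]
step 5 (SWAP): [4, 4, 84, -97, 64]
step 6 (PUSH 39): [4, 4, 84, -97, 64, 39]
step 7 (PUSH 81): [4, 4, 84, -97, 64, 39, 81]
step 8 (PUSH 38): [4, 4, 84, -97, 64, 39, 81, 38]
step 9 (PUSH -93): [4, 4, 84, -97, 64, 39, 81, 38, -93]
step 10 (PUSH -58): [4, 4, 84, -97, 64, 39, 81, 38, -93, -58]

[4, 4, 84, -97, 64, 39, 81, 38, -93, -58]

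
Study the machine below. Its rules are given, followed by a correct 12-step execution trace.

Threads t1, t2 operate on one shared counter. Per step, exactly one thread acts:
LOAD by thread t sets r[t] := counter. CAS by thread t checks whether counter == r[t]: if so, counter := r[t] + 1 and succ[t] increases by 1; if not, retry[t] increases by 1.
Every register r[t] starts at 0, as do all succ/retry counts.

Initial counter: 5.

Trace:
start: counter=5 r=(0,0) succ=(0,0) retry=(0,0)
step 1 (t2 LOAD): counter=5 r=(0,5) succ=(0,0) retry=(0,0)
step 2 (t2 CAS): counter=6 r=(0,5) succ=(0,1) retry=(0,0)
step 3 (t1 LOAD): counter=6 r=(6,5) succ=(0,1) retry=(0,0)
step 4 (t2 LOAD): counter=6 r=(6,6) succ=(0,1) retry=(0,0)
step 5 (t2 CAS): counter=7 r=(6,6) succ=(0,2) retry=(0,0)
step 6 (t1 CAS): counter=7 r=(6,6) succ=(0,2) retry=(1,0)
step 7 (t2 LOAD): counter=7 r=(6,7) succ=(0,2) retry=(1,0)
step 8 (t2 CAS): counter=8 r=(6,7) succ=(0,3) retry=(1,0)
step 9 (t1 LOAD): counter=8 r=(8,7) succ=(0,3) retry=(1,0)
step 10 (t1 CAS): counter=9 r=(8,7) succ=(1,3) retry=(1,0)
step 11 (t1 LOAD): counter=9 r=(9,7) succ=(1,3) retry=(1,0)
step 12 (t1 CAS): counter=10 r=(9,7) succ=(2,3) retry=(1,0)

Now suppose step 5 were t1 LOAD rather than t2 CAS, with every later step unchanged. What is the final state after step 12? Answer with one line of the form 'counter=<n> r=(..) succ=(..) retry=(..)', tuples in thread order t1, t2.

counter=10 r=(9,7) succ=(3,2) retry=(0,0)

(re-executing from step 5 with the substitution; state before step 5: counter=6 r=(6,6) succ=(0,1) retry=(0,0))
step 5 (t1 LOAD): counter=6 r=(6,6) succ=(0,1) retry=(0,0)
step 6 (t1 CAS): counter=7 r=(6,6) succ=(1,1) retry=(0,0)
step 7 (t2 LOAD): counter=7 r=(6,7) succ=(1,1) retry=(0,0)
step 8 (t2 CAS): counter=8 r=(6,7) succ=(1,2) retry=(0,0)
step 9 (t1 LOAD): counter=8 r=(8,7) succ=(1,2) retry=(0,0)
step 10 (t1 CAS): counter=9 r=(8,7) succ=(2,2) retry=(0,0)
step 11 (t1 LOAD): counter=9 r=(9,7) succ=(2,2) retry=(0,0)
step 12 (t1 CAS): counter=10 r=(9,7) succ=(3,2) retry=(0,0)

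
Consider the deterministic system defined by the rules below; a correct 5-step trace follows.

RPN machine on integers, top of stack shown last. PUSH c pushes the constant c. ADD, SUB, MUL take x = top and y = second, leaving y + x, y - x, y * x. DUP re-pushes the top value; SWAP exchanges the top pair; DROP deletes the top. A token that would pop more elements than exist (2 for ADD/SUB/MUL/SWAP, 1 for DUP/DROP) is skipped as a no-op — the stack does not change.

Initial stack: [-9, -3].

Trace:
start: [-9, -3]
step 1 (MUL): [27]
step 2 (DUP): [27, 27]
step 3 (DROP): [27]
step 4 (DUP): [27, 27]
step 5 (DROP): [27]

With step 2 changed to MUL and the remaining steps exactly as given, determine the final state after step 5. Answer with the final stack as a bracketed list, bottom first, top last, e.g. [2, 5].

[]

(re-executing from step 2 with the substitution; state before step 2: [27])
step 2 (MUL): [27]
step 3 (DROP): []
step 4 (DUP): []
step 5 (DROP): []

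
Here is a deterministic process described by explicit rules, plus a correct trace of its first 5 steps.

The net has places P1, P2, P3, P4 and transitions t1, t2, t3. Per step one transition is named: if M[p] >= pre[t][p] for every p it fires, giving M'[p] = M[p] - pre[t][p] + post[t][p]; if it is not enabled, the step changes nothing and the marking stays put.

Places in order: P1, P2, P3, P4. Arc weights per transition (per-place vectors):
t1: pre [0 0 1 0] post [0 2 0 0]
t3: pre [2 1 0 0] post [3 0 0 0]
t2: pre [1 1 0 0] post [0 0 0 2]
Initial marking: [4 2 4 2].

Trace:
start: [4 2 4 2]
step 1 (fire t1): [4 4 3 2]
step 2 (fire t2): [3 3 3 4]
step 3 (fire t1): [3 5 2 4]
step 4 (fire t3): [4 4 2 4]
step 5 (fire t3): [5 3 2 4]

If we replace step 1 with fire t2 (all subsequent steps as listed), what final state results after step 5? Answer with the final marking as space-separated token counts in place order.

(re-executing from step 1 with the substitution; state before step 1: [4 2 4 2])
step 1 (fire t2): [3 1 4 4]
step 2 (fire t2): [2 0 4 6]
step 3 (fire t1): [2 2 3 6]
step 4 (fire t3): [3 1 3 6]
step 5 (fire t3): [4 0 3 6]

4 0 3 6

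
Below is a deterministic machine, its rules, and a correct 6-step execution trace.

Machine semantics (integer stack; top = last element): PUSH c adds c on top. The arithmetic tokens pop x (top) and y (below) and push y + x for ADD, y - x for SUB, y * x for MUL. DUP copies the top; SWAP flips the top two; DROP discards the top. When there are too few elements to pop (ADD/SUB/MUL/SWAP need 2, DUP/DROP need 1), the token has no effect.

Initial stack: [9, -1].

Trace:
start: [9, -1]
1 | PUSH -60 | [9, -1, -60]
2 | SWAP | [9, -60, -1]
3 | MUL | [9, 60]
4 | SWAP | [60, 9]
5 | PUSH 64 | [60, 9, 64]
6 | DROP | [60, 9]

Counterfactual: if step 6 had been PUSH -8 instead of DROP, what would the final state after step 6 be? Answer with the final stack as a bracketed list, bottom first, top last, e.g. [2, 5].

[60, 9, 64, -8]

(re-executing from step 6 with the substitution; state before step 6: [60, 9, 64])
6 | PUSH -8 | [60, 9, 64, -8]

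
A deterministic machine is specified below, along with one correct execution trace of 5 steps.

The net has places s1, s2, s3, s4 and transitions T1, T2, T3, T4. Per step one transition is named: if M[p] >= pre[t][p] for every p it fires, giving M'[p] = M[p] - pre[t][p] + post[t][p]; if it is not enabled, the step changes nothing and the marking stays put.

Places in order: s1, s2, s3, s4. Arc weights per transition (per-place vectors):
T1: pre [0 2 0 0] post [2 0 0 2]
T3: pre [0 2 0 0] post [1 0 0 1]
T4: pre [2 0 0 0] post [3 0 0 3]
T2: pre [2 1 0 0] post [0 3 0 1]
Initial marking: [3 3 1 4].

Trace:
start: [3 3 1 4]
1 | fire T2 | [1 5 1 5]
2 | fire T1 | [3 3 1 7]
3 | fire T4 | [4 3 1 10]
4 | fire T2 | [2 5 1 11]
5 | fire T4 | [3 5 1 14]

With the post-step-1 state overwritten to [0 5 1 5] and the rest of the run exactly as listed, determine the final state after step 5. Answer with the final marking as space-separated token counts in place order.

state after step 1 := [0 5 1 5]
2 | fire T1 | [2 3 1 7]
3 | fire T4 | [3 3 1 10]
4 | fire T2 | [1 5 1 11]
5 | fire T4 | [1 5 1 11]

1 5 1 11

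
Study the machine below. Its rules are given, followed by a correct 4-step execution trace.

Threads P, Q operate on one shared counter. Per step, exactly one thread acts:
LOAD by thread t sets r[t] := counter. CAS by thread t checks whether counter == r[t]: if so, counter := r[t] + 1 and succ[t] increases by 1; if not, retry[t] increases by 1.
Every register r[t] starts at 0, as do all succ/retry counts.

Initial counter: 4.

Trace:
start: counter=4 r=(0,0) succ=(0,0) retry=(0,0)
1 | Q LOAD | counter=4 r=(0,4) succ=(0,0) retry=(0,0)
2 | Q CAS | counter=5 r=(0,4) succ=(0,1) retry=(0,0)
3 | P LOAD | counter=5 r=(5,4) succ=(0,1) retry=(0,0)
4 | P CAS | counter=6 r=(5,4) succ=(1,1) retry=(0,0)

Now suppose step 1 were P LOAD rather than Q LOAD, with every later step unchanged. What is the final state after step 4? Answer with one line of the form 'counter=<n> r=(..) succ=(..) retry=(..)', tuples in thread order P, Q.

(re-executing from step 1 with the substitution; state before step 1: counter=4 r=(0,0) succ=(0,0) retry=(0,0))
1 | P LOAD | counter=4 r=(4,0) succ=(0,0) retry=(0,0)
2 | Q CAS | counter=4 r=(4,0) succ=(0,0) retry=(0,1)
3 | P LOAD | counter=4 r=(4,0) succ=(0,0) retry=(0,1)
4 | P CAS | counter=5 r=(4,0) succ=(1,0) retry=(0,1)

counter=5 r=(4,0) succ=(1,0) retry=(0,1)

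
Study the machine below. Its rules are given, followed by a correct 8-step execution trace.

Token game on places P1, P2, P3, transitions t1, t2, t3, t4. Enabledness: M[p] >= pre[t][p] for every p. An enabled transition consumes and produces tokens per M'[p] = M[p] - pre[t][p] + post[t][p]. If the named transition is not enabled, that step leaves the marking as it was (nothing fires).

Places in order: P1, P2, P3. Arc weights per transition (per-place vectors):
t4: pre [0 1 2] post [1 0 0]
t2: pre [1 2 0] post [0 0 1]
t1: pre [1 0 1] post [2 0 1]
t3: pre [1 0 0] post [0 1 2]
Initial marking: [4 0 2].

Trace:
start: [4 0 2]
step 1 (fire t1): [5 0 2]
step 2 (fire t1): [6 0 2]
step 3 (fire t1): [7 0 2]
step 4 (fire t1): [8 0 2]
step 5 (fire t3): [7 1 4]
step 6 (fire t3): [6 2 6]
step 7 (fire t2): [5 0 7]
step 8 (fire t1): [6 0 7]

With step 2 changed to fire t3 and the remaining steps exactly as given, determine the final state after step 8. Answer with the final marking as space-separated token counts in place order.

(re-executing from step 2 with the substitution; state before step 2: [5 0 2])
step 2 (fire t3): [4 1 4]
step 3 (fire t1): [5 1 4]
step 4 (fire t1): [6 1 4]
step 5 (fire t3): [5 2 6]
step 6 (fire t3): [4 3 8]
step 7 (fire t2): [3 1 9]
step 8 (fire t1): [4 1 9]

4 1 9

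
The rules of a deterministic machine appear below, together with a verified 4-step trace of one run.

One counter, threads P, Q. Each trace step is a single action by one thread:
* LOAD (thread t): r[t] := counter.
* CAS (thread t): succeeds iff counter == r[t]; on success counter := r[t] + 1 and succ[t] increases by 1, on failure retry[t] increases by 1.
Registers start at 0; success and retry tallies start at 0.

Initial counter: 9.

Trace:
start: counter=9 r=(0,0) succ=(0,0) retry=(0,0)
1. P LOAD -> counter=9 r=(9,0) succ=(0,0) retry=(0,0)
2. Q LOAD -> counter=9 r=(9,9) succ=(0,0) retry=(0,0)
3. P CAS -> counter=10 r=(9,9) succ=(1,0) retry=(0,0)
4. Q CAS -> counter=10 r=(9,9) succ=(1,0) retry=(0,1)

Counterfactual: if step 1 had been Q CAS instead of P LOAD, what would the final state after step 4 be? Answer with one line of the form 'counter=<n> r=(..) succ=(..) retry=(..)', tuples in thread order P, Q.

counter=10 r=(0,9) succ=(0,1) retry=(1,1)

(re-executing from step 1 with the substitution; state before step 1: counter=9 r=(0,0) succ=(0,0) retry=(0,0))
1. Q CAS -> counter=9 r=(0,0) succ=(0,0) retry=(0,1)
2. Q LOAD -> counter=9 r=(0,9) succ=(0,0) retry=(0,1)
3. P CAS -> counter=9 r=(0,9) succ=(0,0) retry=(1,1)
4. Q CAS -> counter=10 r=(0,9) succ=(0,1) retry=(1,1)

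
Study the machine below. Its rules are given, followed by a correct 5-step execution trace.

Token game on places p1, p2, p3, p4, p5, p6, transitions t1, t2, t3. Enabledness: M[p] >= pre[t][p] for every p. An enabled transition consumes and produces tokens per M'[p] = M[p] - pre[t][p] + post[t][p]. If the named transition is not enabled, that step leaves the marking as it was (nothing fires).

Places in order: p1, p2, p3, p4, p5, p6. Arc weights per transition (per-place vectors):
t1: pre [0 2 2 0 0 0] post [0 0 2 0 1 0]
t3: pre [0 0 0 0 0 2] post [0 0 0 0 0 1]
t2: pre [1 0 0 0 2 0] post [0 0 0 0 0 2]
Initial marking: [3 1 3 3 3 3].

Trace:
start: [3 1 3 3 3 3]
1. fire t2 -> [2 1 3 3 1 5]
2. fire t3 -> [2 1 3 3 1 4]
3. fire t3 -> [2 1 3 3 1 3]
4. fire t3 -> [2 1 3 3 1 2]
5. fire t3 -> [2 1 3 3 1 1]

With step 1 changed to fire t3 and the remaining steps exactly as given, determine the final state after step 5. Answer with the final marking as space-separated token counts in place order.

(re-executing from step 1 with the substitution; state before step 1: [3 1 3 3 3 3])
1. fire t3 -> [3 1 3 3 3 2]
2. fire t3 -> [3 1 3 3 3 1]
3. fire t3 -> [3 1 3 3 3 1]
4. fire t3 -> [3 1 3 3 3 1]
5. fire t3 -> [3 1 3 3 3 1]

3 1 3 3 3 1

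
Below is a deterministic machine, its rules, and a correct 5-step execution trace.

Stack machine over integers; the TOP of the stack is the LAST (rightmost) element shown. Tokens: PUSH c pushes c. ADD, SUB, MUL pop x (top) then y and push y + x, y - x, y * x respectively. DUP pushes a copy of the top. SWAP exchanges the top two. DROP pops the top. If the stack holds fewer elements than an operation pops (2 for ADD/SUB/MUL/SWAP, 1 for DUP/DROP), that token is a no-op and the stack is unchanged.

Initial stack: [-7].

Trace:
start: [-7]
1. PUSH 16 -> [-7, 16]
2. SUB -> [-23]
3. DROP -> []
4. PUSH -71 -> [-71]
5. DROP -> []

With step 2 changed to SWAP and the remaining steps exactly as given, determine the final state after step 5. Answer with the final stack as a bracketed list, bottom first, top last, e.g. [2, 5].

(re-executing from step 2 with the substitution; state before step 2: [-7, 16])
2. SWAP -> [16, -7]
3. DROP -> [16]
4. PUSH -71 -> [16, -71]
5. DROP -> [16]

[16]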